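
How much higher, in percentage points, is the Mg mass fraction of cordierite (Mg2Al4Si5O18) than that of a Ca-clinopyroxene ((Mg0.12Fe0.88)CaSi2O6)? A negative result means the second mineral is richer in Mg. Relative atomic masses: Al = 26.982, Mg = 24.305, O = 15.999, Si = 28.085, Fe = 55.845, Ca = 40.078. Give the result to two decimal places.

M(Mg2Al4Si5O18) = 584.945 g/mol, so wt% Mg = 48.610/584.945 × 100 = 8.31%.
M((Mg0.12Fe0.88)CaSi2O6) = 244.302 g/mol, so wt% Mg = 2.917/244.302 × 100 = 1.19%.
8.31 − 1.19 = 7.12 pp.

7.12 percentage points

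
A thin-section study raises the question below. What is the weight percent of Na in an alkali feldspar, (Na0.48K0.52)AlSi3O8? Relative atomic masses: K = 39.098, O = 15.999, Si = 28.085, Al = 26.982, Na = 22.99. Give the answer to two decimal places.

4.08 weight percent

Molar mass of (Na0.48K0.52)AlSi3O8: 0.48*22.99 + 0.52*39.098 + 1*26.982 + 3*28.085 + 8*15.999 = 270.595 g/mol.
Mass of Na per formula unit: 0.48 × 22.99 = 11.035 g.
Weight fraction Na = 11.035 / 270.595 = 0.0408.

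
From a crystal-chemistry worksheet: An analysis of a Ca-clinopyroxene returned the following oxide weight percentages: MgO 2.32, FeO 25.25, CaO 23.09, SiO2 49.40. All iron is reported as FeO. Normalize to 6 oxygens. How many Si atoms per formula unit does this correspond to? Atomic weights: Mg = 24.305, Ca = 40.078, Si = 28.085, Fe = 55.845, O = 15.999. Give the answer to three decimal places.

2.001 Si apfu

2.32 wt% MgO ÷ 40.304 g/mol = 0.05756 mol, giving 0.05756 Mg and 0.05756 O.
25.25 wt% FeO ÷ 71.844 g/mol = 0.35146 mol, giving 0.35146 Fe and 0.35146 O.
23.09 wt% CaO ÷ 56.077 g/mol = 0.41176 mol, giving 0.41176 Ca and 0.41176 O.
49.40 wt% SiO2 ÷ 60.083 g/mol = 0.82220 mol, giving 0.82220 Si and 1.64440 O.
Oxygen sums to 2.46518; scaling by 6/2.46518 = 2.43390 puts the formula on 6 O.
Si: 0.82220 × 2.43390 = 2.001 atoms per formula unit.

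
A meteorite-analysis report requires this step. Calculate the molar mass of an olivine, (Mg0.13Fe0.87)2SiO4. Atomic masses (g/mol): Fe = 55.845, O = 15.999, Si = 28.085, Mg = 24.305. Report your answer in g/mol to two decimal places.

M = 0.26*24.305 + 1.74*55.845 + 1*28.085 + 4*15.999

195.57 g/mol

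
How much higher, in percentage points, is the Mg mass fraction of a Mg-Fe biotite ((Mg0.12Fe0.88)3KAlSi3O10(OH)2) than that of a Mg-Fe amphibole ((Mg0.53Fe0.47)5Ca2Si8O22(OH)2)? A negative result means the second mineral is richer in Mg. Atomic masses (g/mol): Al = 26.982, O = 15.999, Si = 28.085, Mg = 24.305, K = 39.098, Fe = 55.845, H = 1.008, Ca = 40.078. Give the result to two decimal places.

First mineral: 8.750 g Mg in 500.520 g formula = 1.75 wt% Mg.
Second mineral: 64.408 g Mg in 886.472 g formula = 7.27 wt% Mg.
1.75% − 7.27% gives a difference of -5.52 percentage points.

-5.52 percentage points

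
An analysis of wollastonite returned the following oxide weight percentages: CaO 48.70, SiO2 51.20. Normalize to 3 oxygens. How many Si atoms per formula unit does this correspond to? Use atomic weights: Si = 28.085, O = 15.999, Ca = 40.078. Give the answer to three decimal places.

CaO: 48.70/56.077 = 0.86845 mol → 0.86845 mol Ca, 0.86845 mol O.
SiO2: 51.20/60.083 = 0.85215 mol → 0.85215 mol Si, 1.70430 mol O.
Total oxygen = 2.57275 mol. Normalization factor = 3/2.57275 = 1.16607.
Si per 3 O = 0.85215 × 1.16607 = 0.994.

0.994 Si apfu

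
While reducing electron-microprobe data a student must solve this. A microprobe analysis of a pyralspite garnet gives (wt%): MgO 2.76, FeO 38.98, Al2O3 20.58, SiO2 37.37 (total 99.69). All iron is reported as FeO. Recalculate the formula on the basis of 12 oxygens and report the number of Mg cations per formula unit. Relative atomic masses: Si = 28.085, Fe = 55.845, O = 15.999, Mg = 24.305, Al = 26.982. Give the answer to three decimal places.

0.334 Mg apfu

MgO: 2.76/40.304 = 0.06848 mol → 0.06848 mol Mg, 0.06848 mol O.
FeO: 38.98/71.844 = 0.54256 mol → 0.54256 mol Fe, 0.54256 mol O.
Al2O3: 20.58/101.961 = 0.20184 mol → 0.40368 mol Al, 0.60552 mol O.
SiO2: 37.37/60.083 = 0.62197 mol → 0.62197 mol Si, 1.24394 mol O.
Total oxygen = 2.46050 mol. Normalization factor = 12/2.46050 = 4.87706.
Mg per 12 O = 0.06848 × 4.87706 = 0.334.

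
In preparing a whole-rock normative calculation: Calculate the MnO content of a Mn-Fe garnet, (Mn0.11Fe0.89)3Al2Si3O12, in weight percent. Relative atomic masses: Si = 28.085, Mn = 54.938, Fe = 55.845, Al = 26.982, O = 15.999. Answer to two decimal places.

4.71 wt%

M((Mn0.11Fe0.89)3Al2Si3O12) = 497.443 g/mol; M(MnO) = 70.937 g/mol.
Moles MnO per formula unit = 0.33 Mn ÷ 1 = 0.3300.
MnO fraction = (0.3300 × 70.937) / 497.443 = 23.409/497.443 = 0.0471.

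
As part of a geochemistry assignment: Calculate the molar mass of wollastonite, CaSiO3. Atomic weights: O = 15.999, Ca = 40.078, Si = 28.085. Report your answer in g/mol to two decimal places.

116.16 g/mol

The formula mass is the sum 1*40.078 + 1*28.085 + 3*15.999.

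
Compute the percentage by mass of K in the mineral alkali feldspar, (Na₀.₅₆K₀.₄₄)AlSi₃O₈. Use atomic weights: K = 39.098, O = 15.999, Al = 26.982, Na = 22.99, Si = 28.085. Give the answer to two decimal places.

6.39 wt%

Formula mass = 0.56*22.99 + 0.44*39.098 + 1*26.982 + 3*28.085 + 8*15.999 = 269.307 g/mol, of which 17.203 g is K.
So K makes up 17.203/269.307 = 0.0639 of the mass, i.e. 6.39%.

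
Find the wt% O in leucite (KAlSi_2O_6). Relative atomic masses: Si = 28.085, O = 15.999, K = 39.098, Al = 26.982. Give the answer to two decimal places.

M(KAlSi_2O_6) = 218.244 g/mol.
O contributes 6 × 15.999 = 95.994 g per mole.
95.994/218.244 = 0.4398 → 43.98%.

43.98 wt%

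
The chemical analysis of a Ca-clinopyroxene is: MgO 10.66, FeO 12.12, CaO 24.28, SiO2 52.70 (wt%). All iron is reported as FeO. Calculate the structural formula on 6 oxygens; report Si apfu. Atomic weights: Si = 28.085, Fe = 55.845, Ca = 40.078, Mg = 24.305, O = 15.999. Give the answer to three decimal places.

2.008 Si apfu

MgO (M=40.304): mol = 0.26449; Mg = 0.26449, O = 0.26449.
FeO (M=71.844): mol = 0.16870; Fe = 0.16870, O = 0.16870.
CaO (M=56.077): mol = 0.43298; Ca = 0.43298, O = 0.43298.
SiO2 (M=60.083): mol = 0.87712; Si = 0.87712, O = 1.75424.
ΣO = 2.62041; factor = 6/ΣO = 2.28972.
Si apfu = 0.87712 × 2.28972 = 2.008.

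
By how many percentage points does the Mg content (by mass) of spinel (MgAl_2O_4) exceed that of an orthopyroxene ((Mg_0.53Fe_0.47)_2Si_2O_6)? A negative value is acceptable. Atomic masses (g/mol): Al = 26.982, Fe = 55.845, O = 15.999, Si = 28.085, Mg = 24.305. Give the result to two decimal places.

First mineral: 24.305 g Mg in 142.265 g formula = 17.08 wt% Mg.
Second mineral: 25.763 g Mg in 230.422 g formula = 11.18 wt% Mg.
17.08% − 11.18% gives a difference of 5.90 percentage points.

5.90 percentage points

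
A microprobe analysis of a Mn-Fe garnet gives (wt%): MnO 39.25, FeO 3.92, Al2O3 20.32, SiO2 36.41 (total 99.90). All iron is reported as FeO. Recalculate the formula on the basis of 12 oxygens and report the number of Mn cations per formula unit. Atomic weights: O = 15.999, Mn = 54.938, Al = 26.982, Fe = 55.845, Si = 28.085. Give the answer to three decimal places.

2.746 Mn apfu

39.25 wt% MnO ÷ 70.937 g/mol = 0.55331 mol, giving 0.55331 Mn and 0.55331 O.
3.92 wt% FeO ÷ 71.844 g/mol = 0.05456 mol, giving 0.05456 Fe and 0.05456 O.
20.32 wt% Al2O3 ÷ 101.961 g/mol = 0.19929 mol, giving 0.39858 Al and 0.59787 O.
36.41 wt% SiO2 ÷ 60.083 g/mol = 0.60600 mol, giving 0.60600 Si and 1.21200 O.
Oxygen sums to 2.41774; scaling by 12/2.41774 = 4.96331 puts the formula on 12 O.
Mn: 0.55331 × 4.96331 = 2.746 atoms per formula unit.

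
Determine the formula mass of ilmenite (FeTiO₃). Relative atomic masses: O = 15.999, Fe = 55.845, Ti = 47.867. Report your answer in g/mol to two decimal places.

151.71 g/mol

The formula mass is the sum 1(55.845) + 1(47.867) + 3(15.999).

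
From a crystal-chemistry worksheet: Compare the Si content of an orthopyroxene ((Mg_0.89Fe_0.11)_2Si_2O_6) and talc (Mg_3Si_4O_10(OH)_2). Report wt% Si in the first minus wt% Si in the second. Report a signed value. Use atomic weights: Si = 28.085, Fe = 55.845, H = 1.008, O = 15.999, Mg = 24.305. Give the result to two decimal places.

-2.58 percentage points

Si in (Mg_0.89Fe_0.11)_2Si_2O_6: molar mass 207.713 g/mol; 2×28.085 = 56.170 g → 27.04 wt%.
Si in Mg_3Si_4O_10(OH)_2: molar mass 379.259 g/mol; 4×28.085 = 112.340 g → 29.62 wt%.
Difference = 27.04 − 29.62 = -2.58 percentage points.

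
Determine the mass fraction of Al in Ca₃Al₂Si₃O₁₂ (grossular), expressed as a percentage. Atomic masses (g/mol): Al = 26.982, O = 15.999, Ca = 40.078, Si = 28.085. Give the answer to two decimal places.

Formula mass = 3×40.078 + 2×26.982 + 3×28.085 + 12×15.999 = 450.441 g/mol, of which 53.964 g is Al.
So Al makes up 53.964/450.441 = 0.1198 of the mass, i.e. 11.98%.

11.98 weight percent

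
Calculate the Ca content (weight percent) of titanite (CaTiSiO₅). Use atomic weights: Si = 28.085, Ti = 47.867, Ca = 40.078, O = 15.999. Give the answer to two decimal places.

M(CaTiSiO₅) = 196.025 g/mol.
Ca contributes 1 × 40.078 = 40.078 g per mole.
40.078/196.025 = 0.2045 → 20.45%.

20.45 weight percent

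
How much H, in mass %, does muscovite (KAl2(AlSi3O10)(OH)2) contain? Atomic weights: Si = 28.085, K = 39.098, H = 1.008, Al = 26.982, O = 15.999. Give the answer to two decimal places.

0.51 mass %

Molar mass of KAl2(AlSi3O10)(OH)2: 1*39.098 + 3*26.982 + 3*28.085 + 12*15.999 + 2*1.008 = 398.303 g/mol.
Mass of H per formula unit: 2 × 1.008 = 2.016 g.
Weight fraction H = 2.016 / 398.303 = 0.0051.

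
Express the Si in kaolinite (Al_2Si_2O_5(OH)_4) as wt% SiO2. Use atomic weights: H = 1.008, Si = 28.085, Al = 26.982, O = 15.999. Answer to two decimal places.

Molar mass of Al_2Si_2O_5(OH)_4 = 2·26.982 + 2·28.085 + 9·15.999 + 4·1.008 = 258.157 g/mol.
Each formula unit contains 2 Si, equivalent to 2/1 = 2.0000 mol SiO2.
M(SiO2) = 1×28.085 + 2×15.999 = 60.083 g/mol.
Mass of SiO2 per formula unit = 2.0000 × 60.083 = 120.166 g.
SiO2 wt% = 120.166 / 258.157 × 100 = 46.55%.

46.55 wt%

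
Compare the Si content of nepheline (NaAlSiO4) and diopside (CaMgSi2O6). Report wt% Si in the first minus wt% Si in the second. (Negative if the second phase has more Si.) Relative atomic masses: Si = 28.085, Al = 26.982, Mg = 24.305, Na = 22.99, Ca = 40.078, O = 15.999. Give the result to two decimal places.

-6.17 percentage points

Si in NaAlSiO4: molar mass 142.053 g/mol; 1×28.085 = 28.085 g → 19.77 wt%.
Si in CaMgSi2O6: molar mass 216.547 g/mol; 2×28.085 = 56.170 g → 25.94 wt%.
Difference = 19.77 − 25.94 = -6.17 percentage points.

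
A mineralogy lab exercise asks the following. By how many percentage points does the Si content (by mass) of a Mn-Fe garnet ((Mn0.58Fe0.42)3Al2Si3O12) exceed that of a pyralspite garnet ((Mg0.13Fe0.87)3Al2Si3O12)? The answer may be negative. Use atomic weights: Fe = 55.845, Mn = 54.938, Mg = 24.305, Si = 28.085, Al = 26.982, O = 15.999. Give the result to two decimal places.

-0.38 percentage points

First mineral: 84.255 g Si in 496.164 g formula = 16.98 wt% Si.
Second mineral: 84.255 g Si in 485.441 g formula = 17.36 wt% Si.
16.98% − 17.36% gives a difference of -0.38 percentage points.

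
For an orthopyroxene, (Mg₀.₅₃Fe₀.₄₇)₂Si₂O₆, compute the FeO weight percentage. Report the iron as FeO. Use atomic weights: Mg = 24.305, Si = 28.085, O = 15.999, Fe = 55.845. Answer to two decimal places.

29.31 wt%

M((Mg₀.₅₃Fe₀.₄₇)₂Si₂O₆) = 230.422 g/mol; M(FeO) = 71.844 g/mol.
Moles FeO per formula unit = 0.94 Fe ÷ 1 = 0.9400.
FeO fraction = (0.9400 × 71.844) / 230.422 = 67.533/230.422 = 0.2931.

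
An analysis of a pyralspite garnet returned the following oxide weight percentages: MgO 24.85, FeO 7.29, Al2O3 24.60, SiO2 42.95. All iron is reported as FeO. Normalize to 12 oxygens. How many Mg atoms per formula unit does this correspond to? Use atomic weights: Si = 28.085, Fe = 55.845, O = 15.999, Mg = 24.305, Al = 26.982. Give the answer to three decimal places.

24.85 wt% MgO ÷ 40.304 g/mol = 0.61656 mol, giving 0.61656 Mg and 0.61656 O.
7.29 wt% FeO ÷ 71.844 g/mol = 0.10147 mol, giving 0.10147 Fe and 0.10147 O.
24.60 wt% Al2O3 ÷ 101.961 g/mol = 0.24127 mol, giving 0.48254 Al and 0.72381 O.
42.95 wt% SiO2 ÷ 60.083 g/mol = 0.71484 mol, giving 0.71484 Si and 1.42968 O.
Oxygen sums to 2.87152; scaling by 12/2.87152 = 4.17897 puts the formula on 12 O.
Mg: 0.61656 × 4.17897 = 2.577 atoms per formula unit.

2.577 Mg apfu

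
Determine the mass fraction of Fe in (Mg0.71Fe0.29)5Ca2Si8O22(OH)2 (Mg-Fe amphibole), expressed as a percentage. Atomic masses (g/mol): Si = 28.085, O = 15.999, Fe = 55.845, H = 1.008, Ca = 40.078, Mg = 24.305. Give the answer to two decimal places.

9.44 weight percent

Molar mass of (Mg0.71Fe0.29)5Ca2Si8O22(OH)2: 3.55*24.305 + 1.45*55.845 + 2*40.078 + 8*28.085 + 24*15.999 + 2*1.008 = 858.086 g/mol.
Mass of Fe per formula unit: 1.45 × 55.845 = 80.975 g.
Weight fraction Fe = 80.975 / 858.086 = 0.0944.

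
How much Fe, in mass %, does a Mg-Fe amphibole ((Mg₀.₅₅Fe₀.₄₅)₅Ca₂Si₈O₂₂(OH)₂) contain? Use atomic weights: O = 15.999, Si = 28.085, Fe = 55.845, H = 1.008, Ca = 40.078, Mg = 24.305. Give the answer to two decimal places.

Formula mass = 2.75×24.305 + 2.25×55.845 + 2×40.078 + 8×28.085 + 24×15.999 + 2×1.008 = 883.318 g/mol, of which 125.651 g is Fe.
So Fe makes up 125.651/883.318 = 0.1422 of the mass, i.e. 14.22%.

14.22 mass %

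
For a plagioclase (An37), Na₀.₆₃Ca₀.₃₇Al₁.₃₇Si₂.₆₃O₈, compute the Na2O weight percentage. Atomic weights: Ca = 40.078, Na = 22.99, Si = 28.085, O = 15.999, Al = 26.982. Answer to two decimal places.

7.28 wt%

Molar mass of Na₀.₆₃Ca₀.₃₇Al₁.₃₇Si₂.₆₃O₈ = 0.63×22.99 + 0.37×40.078 + 1.37×26.982 + 2.63×28.085 + 8×15.999 = 268.133 g/mol.
Each formula unit contains 0.63 Na, equivalent to 0.63/2 = 0.3150 mol Na2O.
M(Na2O) = 2×22.99 + 1×15.999 = 61.979 g/mol.
Mass of Na2O per formula unit = 0.3150 × 61.979 = 19.523 g.
Na2O wt% = 19.523 / 268.133 × 100 = 7.28%.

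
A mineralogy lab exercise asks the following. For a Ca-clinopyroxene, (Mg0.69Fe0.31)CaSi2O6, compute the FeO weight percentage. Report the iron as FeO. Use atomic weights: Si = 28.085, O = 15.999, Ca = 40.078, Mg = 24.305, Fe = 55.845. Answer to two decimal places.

9.84 wt%

M((Mg0.69Fe0.31)CaSi2O6) = 226.324 g/mol; M(FeO) = 71.844 g/mol.
Moles FeO per formula unit = 0.31 Fe ÷ 1 = 0.3100.
FeO fraction = (0.3100 × 71.844) / 226.324 = 22.272/226.324 = 0.0984.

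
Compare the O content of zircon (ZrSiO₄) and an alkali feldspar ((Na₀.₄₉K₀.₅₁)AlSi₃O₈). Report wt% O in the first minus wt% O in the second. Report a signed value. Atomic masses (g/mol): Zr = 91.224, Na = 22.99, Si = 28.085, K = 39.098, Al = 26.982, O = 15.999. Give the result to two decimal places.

-12.42 percentage points

M(ZrSiO₄) = 183.305 g/mol, so wt% O = 63.996/183.305 × 100 = 34.91%.
M((Na₀.₄₉K₀.₅₁)AlSi₃O₈) = 270.434 g/mol, so wt% O = 127.992/270.434 × 100 = 47.33%.
34.91 − 47.33 = -12.42 pp.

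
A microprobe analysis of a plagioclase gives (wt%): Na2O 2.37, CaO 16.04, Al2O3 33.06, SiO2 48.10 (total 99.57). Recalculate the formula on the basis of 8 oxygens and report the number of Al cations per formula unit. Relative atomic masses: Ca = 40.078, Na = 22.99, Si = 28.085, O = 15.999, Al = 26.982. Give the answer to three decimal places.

2.37 wt% Na2O ÷ 61.979 g/mol = 0.03824 mol, giving 0.07648 Na and 0.03824 O.
16.04 wt% CaO ÷ 56.077 g/mol = 0.28604 mol, giving 0.28604 Ca and 0.28604 O.
33.06 wt% Al2O3 ÷ 101.961 g/mol = 0.32424 mol, giving 0.64848 Al and 0.97272 O.
48.10 wt% SiO2 ÷ 60.083 g/mol = 0.80056 mol, giving 0.80056 Si and 1.60112 O.
Oxygen sums to 2.89812; scaling by 8/2.89812 = 2.76041 puts the formula on 8 O.
Al: 0.64848 × 2.76041 = 1.790 atoms per formula unit.

1.790 Al apfu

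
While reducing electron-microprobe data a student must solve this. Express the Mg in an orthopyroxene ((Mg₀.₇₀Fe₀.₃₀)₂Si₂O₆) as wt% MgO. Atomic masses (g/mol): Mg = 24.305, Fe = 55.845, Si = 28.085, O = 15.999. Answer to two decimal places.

25.68 wt%

Molar mass of (Mg₀.₇₀Fe₀.₃₀)₂Si₂O₆ = 1.40×24.305 + 0.60×55.845 + 2×28.085 + 6×15.999 = 219.698 g/mol.
Each formula unit contains 1.40 Mg, equivalent to 1.40/1 = 1.4000 mol MgO.
M(MgO) = 1×24.305 + 1×15.999 = 40.304 g/mol.
Mass of MgO per formula unit = 1.4000 × 40.304 = 56.426 g.
MgO wt% = 56.426 / 219.698 × 100 = 25.68%.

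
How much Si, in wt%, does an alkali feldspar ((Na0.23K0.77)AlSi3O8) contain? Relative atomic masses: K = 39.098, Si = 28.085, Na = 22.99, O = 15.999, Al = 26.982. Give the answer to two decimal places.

30.68 wt%

Molar mass of (Na0.23K0.77)AlSi3O8: 0.23·22.99 + 0.77·39.098 + 1·26.982 + 3·28.085 + 8·15.999 = 274.622 g/mol.
Mass of Si per formula unit: 3 × 28.085 = 84.255 g.
Weight fraction Si = 84.255 / 274.622 = 0.3068.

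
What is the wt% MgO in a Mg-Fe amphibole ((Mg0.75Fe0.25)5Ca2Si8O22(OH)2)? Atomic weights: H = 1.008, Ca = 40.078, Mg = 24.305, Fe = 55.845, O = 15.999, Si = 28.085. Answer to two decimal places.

17.74 wt%

Formula mass = 851.778 g/mol.
3.75 Mg → 3.7500 mol MgO per formula unit; M(MgO) = 40.304, so MgO mass = 151.140 g.
151.140/851.778 × 100 = 17.74 wt%.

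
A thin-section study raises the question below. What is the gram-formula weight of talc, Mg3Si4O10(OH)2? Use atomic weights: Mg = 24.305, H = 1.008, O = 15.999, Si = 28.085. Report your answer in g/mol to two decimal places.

The formula mass is the sum 3(24.305) + 4(28.085) + 12(15.999) + 2(1.008).

379.26 g/mol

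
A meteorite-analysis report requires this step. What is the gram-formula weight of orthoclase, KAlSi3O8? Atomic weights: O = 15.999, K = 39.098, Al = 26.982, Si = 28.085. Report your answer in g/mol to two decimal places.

278.33 g/mol

M = 1·39.098 + 1·26.982 + 3·28.085 + 8·15.999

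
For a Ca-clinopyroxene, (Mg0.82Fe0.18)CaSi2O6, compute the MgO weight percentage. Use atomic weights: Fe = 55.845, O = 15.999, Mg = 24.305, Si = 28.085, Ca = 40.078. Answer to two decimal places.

14.87 wt%

Formula mass = 222.224 g/mol.
0.82 Mg → 0.8200 mol MgO per formula unit; M(MgO) = 40.304, so MgO mass = 33.049 g.
33.049/222.224 × 100 = 14.87 wt%.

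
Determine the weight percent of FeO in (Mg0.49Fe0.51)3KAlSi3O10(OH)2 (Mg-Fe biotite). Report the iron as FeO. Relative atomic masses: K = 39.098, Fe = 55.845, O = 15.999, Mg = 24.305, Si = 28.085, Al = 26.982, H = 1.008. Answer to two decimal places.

Formula mass = 465.510 g/mol.
1.53 Fe → 1.5300 mol FeO per formula unit; M(FeO) = 71.844, so FeO mass = 109.921 g.
109.921/465.510 × 100 = 23.61 wt%.

23.61 wt%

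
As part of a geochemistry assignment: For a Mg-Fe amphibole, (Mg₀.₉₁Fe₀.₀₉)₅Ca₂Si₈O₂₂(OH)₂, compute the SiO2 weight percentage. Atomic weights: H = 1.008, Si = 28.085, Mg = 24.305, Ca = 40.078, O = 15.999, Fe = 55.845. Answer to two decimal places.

Molar mass of (Mg₀.₉₁Fe₀.₀₉)₅Ca₂Si₈O₂₂(OH)₂ = 4.55*24.305 + 0.45*55.845 + 2*40.078 + 8*28.085 + 24*15.999 + 2*1.008 = 826.546 g/mol.
Each formula unit contains 8 Si, equivalent to 8/1 = 8.0000 mol SiO2.
M(SiO2) = 1×28.085 + 2×15.999 = 60.083 g/mol.
Mass of SiO2 per formula unit = 8.0000 × 60.083 = 480.664 g.
SiO2 wt% = 480.664 / 826.546 × 100 = 58.15%.

58.15 wt%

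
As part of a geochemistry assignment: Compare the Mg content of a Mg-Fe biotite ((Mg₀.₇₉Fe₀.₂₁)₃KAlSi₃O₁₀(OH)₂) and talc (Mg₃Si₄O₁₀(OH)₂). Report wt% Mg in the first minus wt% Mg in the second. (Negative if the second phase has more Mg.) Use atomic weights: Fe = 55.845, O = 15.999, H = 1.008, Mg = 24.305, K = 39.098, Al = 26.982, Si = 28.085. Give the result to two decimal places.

M((Mg₀.₇₉Fe₀.₂₁)₃KAlSi₃O₁₀(OH)₂) = 437.124 g/mol, so wt% Mg = 57.603/437.124 × 100 = 13.18%.
M(Mg₃Si₄O₁₀(OH)₂) = 379.259 g/mol, so wt% Mg = 72.915/379.259 × 100 = 19.23%.
13.18 − 19.23 = -6.05 pp.

-6.05 percentage points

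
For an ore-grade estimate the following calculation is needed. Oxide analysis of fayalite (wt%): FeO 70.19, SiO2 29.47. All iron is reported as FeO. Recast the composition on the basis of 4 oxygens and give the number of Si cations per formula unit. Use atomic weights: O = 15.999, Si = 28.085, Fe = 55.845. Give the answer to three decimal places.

FeO: 70.19/71.844 = 0.97698 mol → 0.97698 mol Fe, 0.97698 mol O.
SiO2: 29.47/60.083 = 0.49049 mol → 0.49049 mol Si, 0.98098 mol O.
Total oxygen = 1.95796 mol. Normalization factor = 4/1.95796 = 2.04294.
Si per 4 O = 0.49049 × 2.04294 = 1.002.

1.002 Si apfu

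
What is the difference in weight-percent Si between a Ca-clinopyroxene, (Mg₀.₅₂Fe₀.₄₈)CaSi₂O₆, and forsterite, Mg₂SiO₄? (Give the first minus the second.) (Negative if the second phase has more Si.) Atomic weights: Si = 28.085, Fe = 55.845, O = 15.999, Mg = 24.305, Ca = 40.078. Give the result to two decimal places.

Si in (Mg₀.₅₂Fe₀.₄₈)CaSi₂O₆: molar mass 231.686 g/mol; 2×28.085 = 56.170 g → 24.24 wt%.
Si in Mg₂SiO₄: molar mass 140.691 g/mol; 1×28.085 = 28.085 g → 19.96 wt%.
Difference = 24.24 − 19.96 = 4.28 percentage points.

4.28 percentage points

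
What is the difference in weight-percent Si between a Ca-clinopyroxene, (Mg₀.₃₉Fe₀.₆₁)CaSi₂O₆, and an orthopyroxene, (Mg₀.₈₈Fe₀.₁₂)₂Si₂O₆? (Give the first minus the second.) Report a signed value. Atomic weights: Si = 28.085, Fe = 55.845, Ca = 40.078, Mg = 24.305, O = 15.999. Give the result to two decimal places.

M((Mg₀.₃₉Fe₀.₆₁)CaSi₂O₆) = 235.786 g/mol, so wt% Si = 56.170/235.786 × 100 = 23.82%.
M((Mg₀.₈₈Fe₀.₁₂)₂Si₂O₆) = 208.344 g/mol, so wt% Si = 56.170/208.344 × 100 = 26.96%.
23.82 − 26.96 = -3.14 pp.

-3.14 percentage points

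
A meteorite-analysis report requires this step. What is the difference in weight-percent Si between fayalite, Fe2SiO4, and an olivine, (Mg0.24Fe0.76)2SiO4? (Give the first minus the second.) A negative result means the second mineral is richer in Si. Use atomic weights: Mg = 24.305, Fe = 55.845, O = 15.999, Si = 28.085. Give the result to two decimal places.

-1.11 percentage points

Si in Fe2SiO4: molar mass 203.771 g/mol; 1×28.085 = 28.085 g → 13.78 wt%.
Si in (Mg0.24Fe0.76)2SiO4: molar mass 188.632 g/mol; 1×28.085 = 28.085 g → 14.89 wt%.
Difference = 13.78 − 14.89 = -1.11 percentage points.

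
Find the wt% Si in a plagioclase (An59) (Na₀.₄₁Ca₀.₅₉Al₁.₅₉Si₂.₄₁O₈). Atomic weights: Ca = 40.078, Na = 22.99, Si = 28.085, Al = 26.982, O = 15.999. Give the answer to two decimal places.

24.92 wt%

Formula mass = 0.41*22.99 + 0.59*40.078 + 1.59*26.982 + 2.41*28.085 + 8*15.999 = 271.650 g/mol, of which 67.685 g is Si.
So Si makes up 67.685/271.650 = 0.2492 of the mass, i.e. 24.92%.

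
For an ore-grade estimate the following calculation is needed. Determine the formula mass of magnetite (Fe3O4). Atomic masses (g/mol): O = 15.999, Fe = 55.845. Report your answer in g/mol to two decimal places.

M = 3·55.845 + 4·15.999

231.53 g/mol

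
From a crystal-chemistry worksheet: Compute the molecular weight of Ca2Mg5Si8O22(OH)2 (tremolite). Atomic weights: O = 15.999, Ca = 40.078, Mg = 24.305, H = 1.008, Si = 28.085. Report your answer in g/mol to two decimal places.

812.35 g/mol

M = 2·40.078 + 5·24.305 + 8·28.085 + 24·15.999 + 2·1.008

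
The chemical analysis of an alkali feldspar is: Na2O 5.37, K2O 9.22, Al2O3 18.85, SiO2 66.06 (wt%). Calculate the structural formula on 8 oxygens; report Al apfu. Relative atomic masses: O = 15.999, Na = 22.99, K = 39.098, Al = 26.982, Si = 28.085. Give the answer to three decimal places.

5.37 wt% Na2O ÷ 61.979 g/mol = 0.08664 mol, giving 0.17328 Na and 0.08664 O.
9.22 wt% K2O ÷ 94.195 g/mol = 0.09788 mol, giving 0.19576 K and 0.09788 O.
18.85 wt% Al2O3 ÷ 101.961 g/mol = 0.18487 mol, giving 0.36974 Al and 0.55461 O.
66.06 wt% SiO2 ÷ 60.083 g/mol = 1.09948 mol, giving 1.09948 Si and 2.19896 O.
Oxygen sums to 2.93809; scaling by 8/2.93809 = 2.72286 puts the formula on 8 O.
Al: 0.36974 × 2.72286 = 1.007 atoms per formula unit.

1.007 Al apfu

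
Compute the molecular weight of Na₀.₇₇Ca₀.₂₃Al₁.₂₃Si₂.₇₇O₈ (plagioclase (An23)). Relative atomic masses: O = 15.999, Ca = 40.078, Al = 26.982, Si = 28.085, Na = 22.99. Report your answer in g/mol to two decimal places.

265.90 g/mol

M = 0.77*22.99 + 0.23*40.078 + 1.23*26.982 + 2.77*28.085 + 8*15.999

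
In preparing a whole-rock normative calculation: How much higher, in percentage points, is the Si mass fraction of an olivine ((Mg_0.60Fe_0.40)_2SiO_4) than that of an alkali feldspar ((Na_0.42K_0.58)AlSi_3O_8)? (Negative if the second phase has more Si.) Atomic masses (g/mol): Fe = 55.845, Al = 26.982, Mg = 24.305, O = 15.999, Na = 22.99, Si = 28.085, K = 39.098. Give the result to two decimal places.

-14.10 percentage points

Si in (Mg_0.60Fe_0.40)_2SiO_4: molar mass 165.923 g/mol; 1×28.085 = 28.085 g → 16.93 wt%.
Si in (Na_0.42K_0.58)AlSi_3O_8: molar mass 271.562 g/mol; 3×28.085 = 84.255 g → 31.03 wt%.
Difference = 16.93 − 31.03 = -14.10 percentage points.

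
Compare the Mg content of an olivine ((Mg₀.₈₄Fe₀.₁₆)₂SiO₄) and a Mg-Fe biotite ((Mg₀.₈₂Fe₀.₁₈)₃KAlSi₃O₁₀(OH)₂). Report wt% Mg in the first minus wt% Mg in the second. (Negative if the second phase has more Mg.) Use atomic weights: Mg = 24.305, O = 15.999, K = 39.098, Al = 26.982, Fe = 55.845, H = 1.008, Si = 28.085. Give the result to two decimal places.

13.31 percentage points

M((Mg₀.₈₄Fe₀.₁₆)₂SiO₄) = 150.784 g/mol, so wt% Mg = 40.832/150.784 × 100 = 27.08%.
M((Mg₀.₈₂Fe₀.₁₈)₃KAlSi₃O₁₀(OH)₂) = 434.286 g/mol, so wt% Mg = 59.790/434.286 × 100 = 13.77%.
27.08 − 13.77 = 13.31 pp.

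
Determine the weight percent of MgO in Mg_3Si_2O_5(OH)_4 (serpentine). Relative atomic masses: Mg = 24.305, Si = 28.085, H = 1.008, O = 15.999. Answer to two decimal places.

43.63 wt%

Formula mass = 277.108 g/mol.
3 Mg → 3.0000 mol MgO per formula unit; M(MgO) = 40.304, so MgO mass = 120.912 g.
120.912/277.108 × 100 = 43.63 wt%.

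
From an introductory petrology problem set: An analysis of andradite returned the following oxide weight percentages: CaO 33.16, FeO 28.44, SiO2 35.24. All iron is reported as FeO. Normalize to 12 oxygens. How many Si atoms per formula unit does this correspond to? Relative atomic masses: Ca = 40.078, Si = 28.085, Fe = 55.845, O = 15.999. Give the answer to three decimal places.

CaO: 33.16/56.077 = 0.59133 mol → 0.59133 mol Ca, 0.59133 mol O.
FeO: 28.44/71.844 = 0.39586 mol → 0.39586 mol Fe, 0.39586 mol O.
SiO2: 35.24/60.083 = 0.58652 mol → 0.58652 mol Si, 1.17304 mol O.
Total oxygen = 2.16023 mol. Normalization factor = 12/2.16023 = 5.55496.
Si per 12 O = 0.58652 × 5.55496 = 3.258.

3.258 Si apfu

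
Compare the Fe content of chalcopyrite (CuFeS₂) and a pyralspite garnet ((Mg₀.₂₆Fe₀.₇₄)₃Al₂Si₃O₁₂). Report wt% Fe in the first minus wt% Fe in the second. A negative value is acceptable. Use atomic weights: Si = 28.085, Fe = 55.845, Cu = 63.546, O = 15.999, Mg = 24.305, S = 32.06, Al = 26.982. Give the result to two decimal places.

Fe in CuFeS₂: molar mass 183.511 g/mol; 1×55.845 = 55.845 g → 30.43 wt%.
Fe in (Mg₀.₂₆Fe₀.₇₄)₃Al₂Si₃O₁₂: molar mass 473.141 g/mol; 2.22×55.845 = 123.976 g → 26.20 wt%.
Difference = 30.43 − 26.20 = 4.23 percentage points.

4.23 percentage points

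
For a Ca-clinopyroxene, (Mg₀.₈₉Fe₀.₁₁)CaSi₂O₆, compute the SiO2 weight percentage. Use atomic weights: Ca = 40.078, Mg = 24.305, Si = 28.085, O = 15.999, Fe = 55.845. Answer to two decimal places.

54.62 wt%

M((Mg₀.₈₉Fe₀.₁₁)CaSi₂O₆) = 220.016 g/mol; M(SiO2) = 60.083 g/mol.
Moles SiO2 per formula unit = 2 Si ÷ 1 = 2.0000.
SiO2 fraction = (2.0000 × 60.083) / 220.016 = 120.166/220.016 = 0.5462.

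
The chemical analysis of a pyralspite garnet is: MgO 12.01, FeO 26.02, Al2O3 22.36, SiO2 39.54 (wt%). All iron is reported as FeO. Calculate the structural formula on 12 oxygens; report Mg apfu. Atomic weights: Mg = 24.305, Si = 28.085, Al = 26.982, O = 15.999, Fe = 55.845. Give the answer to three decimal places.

12.01 wt% MgO ÷ 40.304 g/mol = 0.29799 mol, giving 0.29799 Mg and 0.29799 O.
26.02 wt% FeO ÷ 71.844 g/mol = 0.36217 mol, giving 0.36217 Fe and 0.36217 O.
22.36 wt% Al2O3 ÷ 101.961 g/mol = 0.21930 mol, giving 0.43860 Al and 0.65790 O.
39.54 wt% SiO2 ÷ 60.083 g/mol = 0.65809 mol, giving 0.65809 Si and 1.31618 O.
Oxygen sums to 2.63424; scaling by 12/2.63424 = 4.55539 puts the formula on 12 O.
Mg: 0.29799 × 4.55539 = 1.357 atoms per formula unit.

1.357 Mg apfu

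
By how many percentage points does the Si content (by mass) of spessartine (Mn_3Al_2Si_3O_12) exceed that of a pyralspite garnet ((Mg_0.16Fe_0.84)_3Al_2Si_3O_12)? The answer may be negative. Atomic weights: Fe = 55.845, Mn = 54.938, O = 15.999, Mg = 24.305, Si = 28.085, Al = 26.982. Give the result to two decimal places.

Si in Mn_3Al_2Si_3O_12: molar mass 495.021 g/mol; 3×28.085 = 84.255 g → 17.02 wt%.
Si in (Mg_0.16Fe_0.84)_3Al_2Si_3O_12: molar mass 482.603 g/mol; 3×28.085 = 84.255 g → 17.46 wt%.
Difference = 17.02 − 17.46 = -0.44 percentage points.

-0.44 percentage points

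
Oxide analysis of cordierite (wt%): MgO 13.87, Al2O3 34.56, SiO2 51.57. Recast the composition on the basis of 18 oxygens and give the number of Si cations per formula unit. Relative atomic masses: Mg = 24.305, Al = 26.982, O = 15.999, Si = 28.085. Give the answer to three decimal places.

5.020 Si apfu

MgO: 13.87/40.304 = 0.34413 mol → 0.34413 mol Mg, 0.34413 mol O.
Al2O3: 34.56/101.961 = 0.33895 mol → 0.67790 mol Al, 1.01685 mol O.
SiO2: 51.57/60.083 = 0.85831 mol → 0.85831 mol Si, 1.71662 mol O.
Total oxygen = 3.07760 mol. Normalization factor = 18/3.07760 = 5.84871.
Si per 18 O = 0.85831 × 5.84871 = 5.020.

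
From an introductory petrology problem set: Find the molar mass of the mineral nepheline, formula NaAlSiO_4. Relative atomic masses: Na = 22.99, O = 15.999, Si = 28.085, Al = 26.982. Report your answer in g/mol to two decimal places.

142.05 g/mol

Na: 1 × 22.99 = 22.9900
Al: 1 × 26.982 = 26.9820
Si: 1 × 28.085 = 28.0850
O: 4 × 15.999 = 63.9960
Summing the contributions gives the formula mass.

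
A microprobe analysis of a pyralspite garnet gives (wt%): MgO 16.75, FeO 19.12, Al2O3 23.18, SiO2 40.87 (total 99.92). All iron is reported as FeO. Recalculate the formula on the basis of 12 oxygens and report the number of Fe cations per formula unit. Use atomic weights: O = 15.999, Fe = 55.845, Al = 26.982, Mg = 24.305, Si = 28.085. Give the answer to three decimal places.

1.172 Fe apfu

MgO: 16.75/40.304 = 0.41559 mol → 0.41559 mol Mg, 0.41559 mol O.
FeO: 19.12/71.844 = 0.26613 mol → 0.26613 mol Fe, 0.26613 mol O.
Al2O3: 23.18/101.961 = 0.22734 mol → 0.45468 mol Al, 0.68202 mol O.
SiO2: 40.87/60.083 = 0.68023 mol → 0.68023 mol Si, 1.36046 mol O.
Total oxygen = 2.72420 mol. Normalization factor = 12/2.72420 = 4.40496.
Fe per 12 O = 0.26613 × 4.40496 = 1.172.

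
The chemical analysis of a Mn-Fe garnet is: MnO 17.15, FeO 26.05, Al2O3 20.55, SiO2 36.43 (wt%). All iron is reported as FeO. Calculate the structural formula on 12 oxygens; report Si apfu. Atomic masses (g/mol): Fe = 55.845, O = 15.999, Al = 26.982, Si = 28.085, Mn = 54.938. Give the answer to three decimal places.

3.005 Si apfu

17.15 wt% MnO ÷ 70.937 g/mol = 0.24176 mol, giving 0.24176 Mn and 0.24176 O.
26.05 wt% FeO ÷ 71.844 g/mol = 0.36259 mol, giving 0.36259 Fe and 0.36259 O.
20.55 wt% Al2O3 ÷ 101.961 g/mol = 0.20155 mol, giving 0.40310 Al and 0.60465 O.
36.43 wt% SiO2 ÷ 60.083 g/mol = 0.60633 mol, giving 0.60633 Si and 1.21266 O.
Oxygen sums to 2.42166; scaling by 12/2.42166 = 4.95528 puts the formula on 12 O.
Si: 0.60633 × 4.95528 = 3.005 atoms per formula unit.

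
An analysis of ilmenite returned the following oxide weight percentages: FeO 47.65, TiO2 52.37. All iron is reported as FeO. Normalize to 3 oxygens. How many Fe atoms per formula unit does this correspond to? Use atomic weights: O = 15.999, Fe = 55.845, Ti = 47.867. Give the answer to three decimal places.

47.65 wt% FeO ÷ 71.844 g/mol = 0.66324 mol, giving 0.66324 Fe and 0.66324 O.
52.37 wt% TiO2 ÷ 79.865 g/mol = 0.65573 mol, giving 0.65573 Ti and 1.31146 O.
Oxygen sums to 1.97470; scaling by 3/1.97470 = 1.51922 puts the formula on 3 O.
Fe: 0.66324 × 1.51922 = 1.008 atoms per formula unit.

1.008 Fe apfu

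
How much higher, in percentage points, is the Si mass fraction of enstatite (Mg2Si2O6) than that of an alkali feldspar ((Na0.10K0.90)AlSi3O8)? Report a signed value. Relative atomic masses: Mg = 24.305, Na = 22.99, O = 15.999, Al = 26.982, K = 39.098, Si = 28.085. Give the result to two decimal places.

-2.47 percentage points

First mineral: 56.170 g Si in 200.774 g formula = 27.98 wt% Si.
Second mineral: 84.255 g Si in 276.716 g formula = 30.45 wt% Si.
27.98% − 30.45% gives a difference of -2.47 percentage points.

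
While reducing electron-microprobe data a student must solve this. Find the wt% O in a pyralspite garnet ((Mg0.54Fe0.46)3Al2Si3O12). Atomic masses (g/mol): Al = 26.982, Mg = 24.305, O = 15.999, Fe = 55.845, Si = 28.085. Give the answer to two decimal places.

Molar mass of (Mg0.54Fe0.46)3Al2Si3O12: 1.62*24.305 + 1.38*55.845 + 2*26.982 + 3*28.085 + 12*15.999 = 446.647 g/mol.
Mass of O per formula unit: 12 × 15.999 = 191.988 g.
Weight fraction O = 191.988 / 446.647 = 0.4298.

42.98 mass %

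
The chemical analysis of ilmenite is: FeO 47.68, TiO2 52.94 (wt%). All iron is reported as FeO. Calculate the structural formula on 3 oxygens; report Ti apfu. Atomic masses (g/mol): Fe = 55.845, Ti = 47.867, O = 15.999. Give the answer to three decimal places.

1.000 Ti apfu

47.68 wt% FeO ÷ 71.844 g/mol = 0.66366 mol, giving 0.66366 Fe and 0.66366 O.
52.94 wt% TiO2 ÷ 79.865 g/mol = 0.66287 mol, giving 0.66287 Ti and 1.32574 O.
Oxygen sums to 1.98940; scaling by 3/1.98940 = 1.50799 puts the formula on 3 O.
Ti: 0.66287 × 1.50799 = 1.000 atoms per formula unit.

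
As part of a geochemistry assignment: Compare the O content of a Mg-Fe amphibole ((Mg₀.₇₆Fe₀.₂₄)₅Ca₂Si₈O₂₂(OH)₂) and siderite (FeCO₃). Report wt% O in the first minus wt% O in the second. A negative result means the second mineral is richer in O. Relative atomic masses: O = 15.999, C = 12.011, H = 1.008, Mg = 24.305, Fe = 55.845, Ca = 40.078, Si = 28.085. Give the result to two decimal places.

O in (Mg₀.₇₆Fe₀.₂₄)₅Ca₂Si₈O₂₂(OH)₂: molar mass 850.201 g/mol; 24×15.999 = 383.976 g → 45.16 wt%.
O in FeCO₃: molar mass 115.853 g/mol; 3×15.999 = 47.997 g → 41.43 wt%.
Difference = 45.16 − 41.43 = 3.73 percentage points.

3.73 percentage points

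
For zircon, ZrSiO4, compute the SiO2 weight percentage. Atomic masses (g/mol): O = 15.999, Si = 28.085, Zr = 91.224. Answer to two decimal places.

Molar mass of ZrSiO4 = 1×91.224 + 1×28.085 + 4×15.999 = 183.305 g/mol.
Each formula unit contains 1 Si, equivalent to 1/1 = 1.0000 mol SiO2.
M(SiO2) = 1×28.085 + 2×15.999 = 60.083 g/mol.
Mass of SiO2 per formula unit = 1.0000 × 60.083 = 60.083 g.
SiO2 wt% = 60.083 / 183.305 × 100 = 32.78%.

32.78 wt%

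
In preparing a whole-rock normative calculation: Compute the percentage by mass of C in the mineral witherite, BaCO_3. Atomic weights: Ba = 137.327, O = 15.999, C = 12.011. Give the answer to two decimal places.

6.09 mass %

Molar mass of BaCO_3: 1*137.327 + 1*12.011 + 3*15.999 = 197.335 g/mol.
Mass of C per formula unit: 1 × 12.011 = 12.011 g.
Weight fraction C = 12.011 / 197.335 = 0.0609.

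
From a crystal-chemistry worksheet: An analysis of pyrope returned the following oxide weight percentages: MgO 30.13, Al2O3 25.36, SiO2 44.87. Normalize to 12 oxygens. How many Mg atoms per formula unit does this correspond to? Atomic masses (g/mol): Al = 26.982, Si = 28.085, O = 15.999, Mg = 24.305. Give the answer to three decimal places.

30.13 wt% MgO ÷ 40.304 g/mol = 0.74757 mol, giving 0.74757 Mg and 0.74757 O.
25.36 wt% Al2O3 ÷ 101.961 g/mol = 0.24872 mol, giving 0.49744 Al and 0.74616 O.
44.87 wt% SiO2 ÷ 60.083 g/mol = 0.74680 mol, giving 0.74680 Si and 1.49360 O.
Oxygen sums to 2.98733; scaling by 12/2.98733 = 4.01696 puts the formula on 12 O.
Mg: 0.74757 × 4.01696 = 3.003 atoms per formula unit.

3.003 Mg apfu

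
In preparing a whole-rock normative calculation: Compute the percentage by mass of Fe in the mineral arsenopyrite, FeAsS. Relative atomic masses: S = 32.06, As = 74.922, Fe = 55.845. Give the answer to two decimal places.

Molar mass of FeAsS: 1*55.845 + 1*74.922 + 1*32.06 = 162.827 g/mol.
Mass of Fe per formula unit: 1 × 55.845 = 55.845 g.
Weight fraction Fe = 55.845 / 162.827 = 0.3430.

34.30 weight percent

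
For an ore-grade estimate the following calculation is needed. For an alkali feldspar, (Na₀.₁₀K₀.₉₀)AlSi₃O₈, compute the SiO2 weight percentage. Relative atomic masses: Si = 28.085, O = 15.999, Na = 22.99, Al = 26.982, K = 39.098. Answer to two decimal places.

65.14 wt%

Molar mass of (Na₀.₁₀K₀.₉₀)AlSi₃O₈ = 0.10*22.99 + 0.90*39.098 + 1*26.982 + 3*28.085 + 8*15.999 = 276.716 g/mol.
Each formula unit contains 3 Si, equivalent to 3/1 = 3.0000 mol SiO2.
M(SiO2) = 1×28.085 + 2×15.999 = 60.083 g/mol.
Mass of SiO2 per formula unit = 3.0000 × 60.083 = 180.249 g.
SiO2 wt% = 180.249 / 276.716 × 100 = 65.14%.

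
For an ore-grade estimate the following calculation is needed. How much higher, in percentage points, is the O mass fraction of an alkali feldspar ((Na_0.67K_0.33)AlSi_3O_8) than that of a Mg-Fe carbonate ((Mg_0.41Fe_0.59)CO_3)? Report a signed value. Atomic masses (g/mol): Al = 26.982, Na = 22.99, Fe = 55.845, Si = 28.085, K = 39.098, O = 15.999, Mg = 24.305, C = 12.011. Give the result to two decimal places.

1.21 percentage points

First mineral: 127.992 g O in 267.535 g formula = 47.84 wt% O.
Second mineral: 47.997 g O in 102.922 g formula = 46.63 wt% O.
47.84% − 46.63% gives a difference of 1.21 percentage points.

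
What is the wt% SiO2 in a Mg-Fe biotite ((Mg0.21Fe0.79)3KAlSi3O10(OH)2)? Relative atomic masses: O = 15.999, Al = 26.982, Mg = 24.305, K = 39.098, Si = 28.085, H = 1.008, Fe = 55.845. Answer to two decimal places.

M((Mg0.21Fe0.79)3KAlSi3O10(OH)2) = 492.004 g/mol; M(SiO2) = 60.083 g/mol.
Moles SiO2 per formula unit = 3 Si ÷ 1 = 3.0000.
SiO2 fraction = (3.0000 × 60.083) / 492.004 = 180.249/492.004 = 0.3664.

36.64 wt%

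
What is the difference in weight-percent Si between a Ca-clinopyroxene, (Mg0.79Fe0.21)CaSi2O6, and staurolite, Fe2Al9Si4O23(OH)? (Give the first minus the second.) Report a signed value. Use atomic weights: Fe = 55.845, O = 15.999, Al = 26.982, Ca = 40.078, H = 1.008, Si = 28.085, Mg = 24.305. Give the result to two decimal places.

11.98 percentage points

M((Mg0.79Fe0.21)CaSi2O6) = 223.170 g/mol, so wt% Si = 56.170/223.170 × 100 = 25.17%.
M(Fe2Al9Si4O23(OH)) = 851.852 g/mol, so wt% Si = 112.340/851.852 × 100 = 13.19%.
25.17 − 13.19 = 11.98 pp.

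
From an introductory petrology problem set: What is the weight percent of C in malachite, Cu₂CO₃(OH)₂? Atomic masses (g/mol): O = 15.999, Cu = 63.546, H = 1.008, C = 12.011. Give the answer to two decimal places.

Formula mass = 2×63.546 + 1×12.011 + 5×15.999 + 2×1.008 = 221.114 g/mol, of which 12.011 g is C.
So C makes up 12.011/221.114 = 0.0543 of the mass, i.e. 5.43%.

5.43 mass %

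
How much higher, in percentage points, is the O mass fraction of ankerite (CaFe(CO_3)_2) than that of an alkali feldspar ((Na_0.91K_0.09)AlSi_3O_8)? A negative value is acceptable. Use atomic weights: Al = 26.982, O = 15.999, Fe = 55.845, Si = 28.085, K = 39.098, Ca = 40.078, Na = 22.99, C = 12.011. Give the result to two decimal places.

-4.09 percentage points

O in CaFe(CO_3)_2: molar mass 215.939 g/mol; 6×15.999 = 95.994 g → 44.45 wt%.
O in (Na_0.91K_0.09)AlSi_3O_8: molar mass 263.669 g/mol; 8×15.999 = 127.992 g → 48.54 wt%.
Difference = 44.45 − 48.54 = -4.09 percentage points.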